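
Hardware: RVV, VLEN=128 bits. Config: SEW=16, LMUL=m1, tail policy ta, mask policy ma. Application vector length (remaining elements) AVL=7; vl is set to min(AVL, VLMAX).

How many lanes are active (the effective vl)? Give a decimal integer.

lanes per group: 128·1/16 = 8
AVL=7 ≤ VLMAX=8, so vl = 7

vl = 7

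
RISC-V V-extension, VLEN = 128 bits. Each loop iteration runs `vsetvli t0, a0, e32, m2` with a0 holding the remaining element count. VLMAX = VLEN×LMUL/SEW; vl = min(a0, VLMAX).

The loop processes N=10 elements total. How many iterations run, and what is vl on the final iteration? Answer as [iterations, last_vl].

[iterations, last_vl] = [2, 2]

lanes per group: 128·2/32 = 8
N=10: ⌈10/8⌉ = 2 iters; last vl = 10 − 1×8 = 2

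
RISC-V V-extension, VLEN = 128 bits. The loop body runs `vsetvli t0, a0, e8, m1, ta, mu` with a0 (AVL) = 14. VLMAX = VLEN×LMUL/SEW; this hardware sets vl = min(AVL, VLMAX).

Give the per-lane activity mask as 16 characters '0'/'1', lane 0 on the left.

lanes per group: 128·1/8 = 16
AVL=14 ≤ VLMAX=16, so vl = 14
bits (lane 0 leftmost): 1111111111111100

predicate = 1111111111111100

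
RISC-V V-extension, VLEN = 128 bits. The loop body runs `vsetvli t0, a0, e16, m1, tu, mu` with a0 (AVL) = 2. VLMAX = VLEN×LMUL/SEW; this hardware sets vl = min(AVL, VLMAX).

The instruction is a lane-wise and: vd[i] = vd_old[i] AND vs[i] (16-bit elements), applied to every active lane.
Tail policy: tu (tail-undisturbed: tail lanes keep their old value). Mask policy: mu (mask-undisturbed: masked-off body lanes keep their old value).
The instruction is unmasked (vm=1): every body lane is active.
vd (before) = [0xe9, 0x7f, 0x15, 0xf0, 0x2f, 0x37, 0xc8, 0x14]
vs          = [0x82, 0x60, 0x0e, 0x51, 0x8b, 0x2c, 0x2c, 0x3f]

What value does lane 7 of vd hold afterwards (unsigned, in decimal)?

VLMAX = VLEN×LMUL/SEW = 128×1/16 = 8
AVL=2 ≤ VLMAX=8, so vl = 2
[0] and(0xe9,0x82) = 0x80
[1] and(0x7f,0x60) = 0x60
[2] tail/keep = 0x15
[3] tail/keep = 0xf0
[4] tail/keep = 0x2f
[5] tail/keep = 0x37
[6] tail/keep = 0xc8
[7] tail/keep = 0x14

vd[7] = 20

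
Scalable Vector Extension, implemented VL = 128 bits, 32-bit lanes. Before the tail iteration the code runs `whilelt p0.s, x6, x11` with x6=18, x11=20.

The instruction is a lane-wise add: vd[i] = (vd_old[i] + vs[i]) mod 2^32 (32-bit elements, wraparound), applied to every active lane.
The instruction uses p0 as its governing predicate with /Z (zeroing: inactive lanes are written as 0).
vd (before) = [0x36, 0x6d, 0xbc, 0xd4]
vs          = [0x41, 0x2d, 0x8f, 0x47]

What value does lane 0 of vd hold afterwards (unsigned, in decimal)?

vd[0] = 119

register lanes = 128/32 = 4
whilelt: lane j active iff 18+j < 20 → j < 2 → 2 active
[0] add(0x36,0x41) = 0x77
[1] add(0x6d,0x2d) = 0x9a
[2] tail/zero = 0x00
[3] tail/zero = 0x00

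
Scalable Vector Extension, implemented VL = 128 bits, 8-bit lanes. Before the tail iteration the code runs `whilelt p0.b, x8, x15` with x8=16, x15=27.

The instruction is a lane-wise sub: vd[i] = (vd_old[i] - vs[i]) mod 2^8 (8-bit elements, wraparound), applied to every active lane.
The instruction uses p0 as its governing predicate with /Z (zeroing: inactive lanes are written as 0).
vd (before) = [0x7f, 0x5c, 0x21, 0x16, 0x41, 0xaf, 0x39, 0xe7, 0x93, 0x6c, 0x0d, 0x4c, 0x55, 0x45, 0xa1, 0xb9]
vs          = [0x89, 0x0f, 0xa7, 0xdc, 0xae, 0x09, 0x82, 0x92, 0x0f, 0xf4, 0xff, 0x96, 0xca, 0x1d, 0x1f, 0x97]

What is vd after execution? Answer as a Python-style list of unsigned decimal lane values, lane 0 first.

vd = [246, 77, 122, 58, 147, 166, 183, 85, 132, 120, 14, 0, 0, 0, 0, 0]

register lanes = 128/8 = 16
p0[j] = (16+j < 27); true for j=0..10 → 11 lanes set
vd[0] sub(0x7f,0x89) -> 0xf6
vd[1] sub(0x5c,0x0f) -> 0x4d
vd[2] sub(0x21,0xa7) -> 0x7a
vd[3] sub(0x16,0xdc) -> 0x3a
vd[4] sub(0x41,0xae) -> 0x93
vd[5] sub(0xaf,0x09) -> 0xa6
vd[6] sub(0x39,0x82) -> 0xb7
vd[7] sub(0xe7,0x92) -> 0x55
vd[8] sub(0x93,0x0f) -> 0x84
vd[9] sub(0x6c,0xf4) -> 0x78
vd[10] sub(0x0d,0xff) -> 0x0e
vd[11] tail/zero -> 0x00
vd[12] tail/zero -> 0x00
vd[13] tail/zero -> 0x00
vd[14] tail/zero -> 0x00
vd[15] tail/zero -> 0x00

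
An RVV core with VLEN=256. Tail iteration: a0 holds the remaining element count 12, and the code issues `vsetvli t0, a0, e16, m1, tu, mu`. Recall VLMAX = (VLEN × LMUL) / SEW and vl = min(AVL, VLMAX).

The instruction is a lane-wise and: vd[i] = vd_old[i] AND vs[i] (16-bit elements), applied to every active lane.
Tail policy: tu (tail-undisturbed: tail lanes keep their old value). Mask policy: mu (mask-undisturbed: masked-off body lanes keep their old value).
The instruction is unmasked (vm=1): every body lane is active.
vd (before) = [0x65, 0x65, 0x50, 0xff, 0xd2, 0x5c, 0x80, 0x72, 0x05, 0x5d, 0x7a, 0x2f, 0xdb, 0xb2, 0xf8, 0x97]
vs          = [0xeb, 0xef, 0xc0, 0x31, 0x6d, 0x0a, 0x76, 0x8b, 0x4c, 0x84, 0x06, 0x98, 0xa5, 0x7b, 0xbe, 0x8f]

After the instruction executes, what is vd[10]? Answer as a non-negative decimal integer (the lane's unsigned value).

VLMAX = VLEN×LMUL/SEW = 256×1/16 = 16
AVL=12 ≤ VLMAX=16, so vl = 12
[0] and(0x65,0xeb) = 0x61
[1] and(0x65,0xef) = 0x65
[2] and(0x50,0xc0) = 0x40
[3] and(0xff,0x31) = 0x31
[4] and(0xd2,0x6d) = 0x40
[5] and(0x5c,0x0a) = 0x08
[6] and(0x80,0x76) = 0x00
[7] and(0x72,0x8b) = 0x02
[8] and(0x05,0x4c) = 0x04
[9] and(0x5d,0x84) = 0x04
[10] and(0x7a,0x06) = 0x02
[11] and(0x2f,0x98) = 0x08
[12] tail/keep = 0xdb
[13] tail/keep = 0xb2
[14] tail/keep = 0xf8
[15] tail/keep = 0x97

vd[10] = 2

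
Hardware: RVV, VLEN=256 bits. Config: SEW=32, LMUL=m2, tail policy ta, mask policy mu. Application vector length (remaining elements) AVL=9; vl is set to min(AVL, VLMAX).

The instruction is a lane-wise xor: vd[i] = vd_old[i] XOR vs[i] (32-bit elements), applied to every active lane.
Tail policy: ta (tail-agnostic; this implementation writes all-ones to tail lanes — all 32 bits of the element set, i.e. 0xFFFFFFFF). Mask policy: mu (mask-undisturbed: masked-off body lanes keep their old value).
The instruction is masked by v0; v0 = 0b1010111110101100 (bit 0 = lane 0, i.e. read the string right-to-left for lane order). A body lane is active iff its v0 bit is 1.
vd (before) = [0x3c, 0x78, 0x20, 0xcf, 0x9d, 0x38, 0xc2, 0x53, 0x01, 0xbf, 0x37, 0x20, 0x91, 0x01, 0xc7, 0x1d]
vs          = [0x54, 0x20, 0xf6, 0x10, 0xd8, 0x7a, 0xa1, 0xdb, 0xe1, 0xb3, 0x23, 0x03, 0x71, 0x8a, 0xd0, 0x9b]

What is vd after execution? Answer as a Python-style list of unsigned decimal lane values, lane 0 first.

vd = [60, 120, 214, 223, 157, 66, 194, 136, 224, 4294967295, 4294967295, 4294967295, 4294967295, 4294967295, 4294967295, 4294967295]

lanes per group: 256·2/32 = 16
vl ← min(9, 16) = 9
lane  0: mask-off/keep ⇒ 0x3c
lane  1: mask-off/keep ⇒ 0x78
lane  2: xor(0x20,0xf6) ⇒ 0xd6
lane  3: xor(0xcf,0x10) ⇒ 0xdf
lane  4: mask-off/keep ⇒ 0x9d
lane  5: xor(0x38,0x7a) ⇒ 0x42
lane  6: mask-off/keep ⇒ 0xc2
lane  7: xor(0x53,0xdb) ⇒ 0x88
lane  8: xor(0x01,0xe1) ⇒ 0xe0
lane  9: tail/ones ⇒ 0xffffffff
lane 10: tail/ones ⇒ 0xffffffff
lane 11: tail/ones ⇒ 0xffffffff
lane 12: tail/ones ⇒ 0xffffffff
lane 13: tail/ones ⇒ 0xffffffff
lane 14: tail/ones ⇒ 0xffffffff
lane 15: tail/ones ⇒ 0xffffffff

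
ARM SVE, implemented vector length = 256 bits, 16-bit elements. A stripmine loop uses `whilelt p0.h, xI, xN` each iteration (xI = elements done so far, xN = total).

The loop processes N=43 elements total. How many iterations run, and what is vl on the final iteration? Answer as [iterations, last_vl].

[iterations, last_vl] = [3, 11]

256-bit reg / 16-bit elem → 16 lanes
N=43: ⌈43/16⌉ = 3 iters; last vl = 43 − 2×16 = 11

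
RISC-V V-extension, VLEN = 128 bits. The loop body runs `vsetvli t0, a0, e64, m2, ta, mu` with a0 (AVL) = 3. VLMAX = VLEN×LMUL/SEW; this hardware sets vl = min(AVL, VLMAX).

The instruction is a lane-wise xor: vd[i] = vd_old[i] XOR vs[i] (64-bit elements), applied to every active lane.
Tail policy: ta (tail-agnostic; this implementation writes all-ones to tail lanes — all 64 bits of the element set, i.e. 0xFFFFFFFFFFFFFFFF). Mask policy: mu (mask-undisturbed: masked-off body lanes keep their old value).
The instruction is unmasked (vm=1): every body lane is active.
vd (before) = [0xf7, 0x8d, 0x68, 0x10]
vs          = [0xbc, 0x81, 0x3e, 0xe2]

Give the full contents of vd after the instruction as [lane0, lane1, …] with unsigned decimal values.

VLMAX = VLEN×LMUL/SEW = 128×2/64 = 4
AVL=3 ≤ VLMAX=4, so vl = 3
vd[0] xor(0xf7,0xbc) -> 0x4b
vd[1] xor(0x8d,0x81) -> 0x0c
vd[2] xor(0x68,0x3e) -> 0x56
vd[3] tail/ones -> 0xffffffffffffffff

vd = [75, 12, 86, 18446744073709551615]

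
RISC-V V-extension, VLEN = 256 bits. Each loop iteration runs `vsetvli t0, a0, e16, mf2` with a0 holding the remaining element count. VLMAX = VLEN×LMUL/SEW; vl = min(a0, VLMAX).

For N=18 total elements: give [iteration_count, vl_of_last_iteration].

[iterations, last_vl] = [3, 2]

lanes per group: 256·1/2/16 = 8
iterations = ceil(18/8) = 3; final-pass vl = 2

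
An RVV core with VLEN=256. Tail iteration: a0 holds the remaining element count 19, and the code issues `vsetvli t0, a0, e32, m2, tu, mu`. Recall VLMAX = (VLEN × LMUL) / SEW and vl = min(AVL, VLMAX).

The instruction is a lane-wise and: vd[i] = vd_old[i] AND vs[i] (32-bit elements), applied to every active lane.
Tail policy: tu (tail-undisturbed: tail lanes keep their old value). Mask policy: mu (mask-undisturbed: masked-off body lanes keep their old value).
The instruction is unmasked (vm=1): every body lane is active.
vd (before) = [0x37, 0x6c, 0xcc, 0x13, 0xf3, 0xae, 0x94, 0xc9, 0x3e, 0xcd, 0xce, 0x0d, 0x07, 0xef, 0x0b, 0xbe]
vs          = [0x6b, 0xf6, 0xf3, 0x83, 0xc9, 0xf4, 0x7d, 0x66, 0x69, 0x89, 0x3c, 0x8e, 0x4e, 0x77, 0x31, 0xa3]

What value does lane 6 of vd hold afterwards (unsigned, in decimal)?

VLMAX = (256 × 2) / 32 = 16 lanes
vl ← min(19, 16) = 16
  i=0: and(0x37,0x6b) → 35
  i=1: and(0x6c,0xf6) → 100
  i=2: and(0xcc,0xf3) → 192
  i=3: and(0x13,0x83) → 3
  i=4: and(0xf3,0xc9) → 193
  i=5: and(0xae,0xf4) → 164
  i=6: and(0x94,0x7d) → 20
  i=7: and(0xc9,0x66) → 64
  i=8: and(0x3e,0x69) → 40
  i=9: and(0xcd,0x89) → 137
  i=10: and(0xce,0x3c) → 12
  i=11: and(0x0d,0x8e) → 12
  i=12: and(0x07,0x4e) → 6
  i=13: and(0xef,0x77) → 103
  i=14: and(0x0b,0x31) → 1
  i=15: and(0xbe,0xa3) → 162

vd[6] = 20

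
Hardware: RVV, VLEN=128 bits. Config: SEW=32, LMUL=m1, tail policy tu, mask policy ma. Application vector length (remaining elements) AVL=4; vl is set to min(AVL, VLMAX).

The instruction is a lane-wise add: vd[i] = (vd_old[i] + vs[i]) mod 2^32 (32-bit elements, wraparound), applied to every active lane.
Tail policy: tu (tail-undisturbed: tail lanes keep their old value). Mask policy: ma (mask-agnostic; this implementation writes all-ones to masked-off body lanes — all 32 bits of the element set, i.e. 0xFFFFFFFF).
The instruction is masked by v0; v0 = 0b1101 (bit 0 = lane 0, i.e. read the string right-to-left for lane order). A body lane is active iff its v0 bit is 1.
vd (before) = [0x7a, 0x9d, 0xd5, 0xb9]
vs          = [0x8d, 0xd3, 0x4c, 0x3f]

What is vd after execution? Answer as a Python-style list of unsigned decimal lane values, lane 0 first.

vd = [263, 4294967295, 289, 248]

lanes per group: 128·1/32 = 4
AVL=4 ≤ VLMAX=4, so vl = 4
vd[0] add(0x7a,0x8d) -> 0x107
vd[1] mask-off/ones -> 0xffffffff
vd[2] add(0xd5,0x4c) -> 0x121
vd[3] add(0xb9,0x3f) -> 0xf8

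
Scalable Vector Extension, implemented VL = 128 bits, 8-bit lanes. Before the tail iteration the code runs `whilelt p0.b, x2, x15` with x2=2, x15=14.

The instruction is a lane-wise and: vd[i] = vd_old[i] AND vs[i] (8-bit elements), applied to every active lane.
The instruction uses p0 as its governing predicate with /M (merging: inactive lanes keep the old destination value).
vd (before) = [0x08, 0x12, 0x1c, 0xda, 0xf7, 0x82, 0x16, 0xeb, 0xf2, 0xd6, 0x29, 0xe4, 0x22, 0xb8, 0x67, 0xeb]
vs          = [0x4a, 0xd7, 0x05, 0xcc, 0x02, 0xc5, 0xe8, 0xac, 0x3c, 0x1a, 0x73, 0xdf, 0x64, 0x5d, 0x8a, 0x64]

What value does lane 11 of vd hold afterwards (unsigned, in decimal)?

register lanes = 128/8 = 16
p0[j] = (2+j < 14); true for j=0..11 → 12 lanes set
[0] and(0x08,0x4a) = 0x08
[1] and(0x12,0xd7) = 0x12
[2] and(0x1c,0x05) = 0x04
[3] and(0xda,0xcc) = 0xc8
[4] and(0xf7,0x02) = 0x02
[5] and(0x82,0xc5) = 0x80
[6] and(0x16,0xe8) = 0x00
[7] and(0xeb,0xac) = 0xa8
[8] and(0xf2,0x3c) = 0x30
[9] and(0xd6,0x1a) = 0x12
[10] and(0x29,0x73) = 0x21
[11] and(0xe4,0xdf) = 0xc4
[12] tail/keep = 0x22
[13] tail/keep = 0xb8
[14] tail/keep = 0x67
[15] tail/keep = 0xeb

vd[11] = 196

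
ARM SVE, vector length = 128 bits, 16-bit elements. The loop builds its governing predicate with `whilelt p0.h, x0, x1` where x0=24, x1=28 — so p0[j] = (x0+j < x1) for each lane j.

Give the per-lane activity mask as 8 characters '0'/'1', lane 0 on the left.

128-bit reg / 16-bit elem → 8 lanes
whilelt: lane j active iff 24+j < 28 → j < 4 → 4 active
bits (lane 0 leftmost): 11110000

predicate = 11110000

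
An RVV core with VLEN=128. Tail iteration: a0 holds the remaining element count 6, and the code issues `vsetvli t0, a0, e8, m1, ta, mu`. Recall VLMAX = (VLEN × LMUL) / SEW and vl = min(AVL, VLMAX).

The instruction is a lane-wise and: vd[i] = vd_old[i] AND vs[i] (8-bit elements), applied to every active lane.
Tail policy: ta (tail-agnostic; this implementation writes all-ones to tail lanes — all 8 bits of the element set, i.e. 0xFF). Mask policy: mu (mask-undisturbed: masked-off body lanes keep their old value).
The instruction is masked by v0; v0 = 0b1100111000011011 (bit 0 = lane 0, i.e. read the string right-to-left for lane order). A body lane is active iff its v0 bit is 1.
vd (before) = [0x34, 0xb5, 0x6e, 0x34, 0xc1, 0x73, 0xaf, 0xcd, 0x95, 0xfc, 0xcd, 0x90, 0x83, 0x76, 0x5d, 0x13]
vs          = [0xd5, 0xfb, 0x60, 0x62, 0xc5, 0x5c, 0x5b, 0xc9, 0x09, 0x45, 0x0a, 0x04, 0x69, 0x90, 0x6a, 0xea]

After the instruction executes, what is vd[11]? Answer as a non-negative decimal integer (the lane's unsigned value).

VLMAX = VLEN×LMUL/SEW = 128×1/8 = 16
vl = min(AVL, VLMAX) = min(6, 16) = 6
vd[0] and(0x34,0xd5) -> 0x14
vd[1] and(0xb5,0xfb) -> 0xb1
vd[2] mask-off/keep -> 0x6e
vd[3] and(0x34,0x62) -> 0x20
vd[4] and(0xc1,0xc5) -> 0xc1
vd[5] mask-off/keep -> 0x73
vd[6] tail/ones -> 0xff
vd[7] tail/ones -> 0xff
vd[8] tail/ones -> 0xff
vd[9] tail/ones -> 0xff
vd[10] tail/ones -> 0xff
vd[11] tail/ones -> 0xff
vd[12] tail/ones -> 0xff
vd[13] tail/ones -> 0xff
vd[14] tail/ones -> 0xff
vd[15] tail/ones -> 0xff

vd[11] = 255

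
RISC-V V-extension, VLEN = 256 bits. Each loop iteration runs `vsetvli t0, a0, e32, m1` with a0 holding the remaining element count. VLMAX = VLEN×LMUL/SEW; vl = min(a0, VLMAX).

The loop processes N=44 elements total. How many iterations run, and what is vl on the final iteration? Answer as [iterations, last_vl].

VLMAX = VLEN×LMUL/SEW = 256×1/32 = 8
N=44: ⌈44/8⌉ = 6 iters; last vl = 44 − 5×8 = 4

[iterations, last_vl] = [6, 4]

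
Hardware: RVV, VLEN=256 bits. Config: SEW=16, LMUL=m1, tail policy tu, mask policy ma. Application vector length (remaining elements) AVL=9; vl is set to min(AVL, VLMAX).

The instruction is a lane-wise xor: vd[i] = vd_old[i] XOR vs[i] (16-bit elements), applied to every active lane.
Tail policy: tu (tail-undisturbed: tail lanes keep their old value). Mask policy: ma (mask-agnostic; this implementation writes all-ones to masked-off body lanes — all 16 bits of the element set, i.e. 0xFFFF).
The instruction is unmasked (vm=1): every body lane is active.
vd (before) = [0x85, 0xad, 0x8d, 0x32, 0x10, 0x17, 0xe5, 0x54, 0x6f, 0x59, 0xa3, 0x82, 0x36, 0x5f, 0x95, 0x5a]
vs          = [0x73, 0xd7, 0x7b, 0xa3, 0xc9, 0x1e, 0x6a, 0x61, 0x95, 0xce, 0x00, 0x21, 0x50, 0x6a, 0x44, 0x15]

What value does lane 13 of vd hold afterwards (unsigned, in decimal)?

VLMAX = VLEN×LMUL/SEW = 256×1/16 = 16
vl ← min(9, 16) = 9
  i=0: xor(0x85,0x73) → 246
  i=1: xor(0xad,0xd7) → 122
  i=2: xor(0x8d,0x7b) → 246
  i=3: xor(0x32,0xa3) → 145
  i=4: xor(0x10,0xc9) → 217
  i=5: xor(0x17,0x1e) → 9
  i=6: xor(0xe5,0x6a) → 143
  i=7: xor(0x54,0x61) → 53
  i=8: xor(0x6f,0x95) → 250
  i=9: tail/keep → 89
  i=10: tail/keep → 163
  i=11: tail/keep → 130
  i=12: tail/keep → 54
  i=13: tail/keep → 95
  i=14: tail/keep → 149
  i=15: tail/keep → 90

vd[13] = 95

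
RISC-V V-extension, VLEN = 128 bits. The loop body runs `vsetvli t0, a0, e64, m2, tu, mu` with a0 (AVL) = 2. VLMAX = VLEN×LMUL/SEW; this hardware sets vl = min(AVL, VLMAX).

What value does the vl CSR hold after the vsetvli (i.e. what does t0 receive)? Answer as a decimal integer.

vl = 2

lanes per group: 128·2/64 = 4
vl = min(AVL, VLMAX) = min(2, 4) = 2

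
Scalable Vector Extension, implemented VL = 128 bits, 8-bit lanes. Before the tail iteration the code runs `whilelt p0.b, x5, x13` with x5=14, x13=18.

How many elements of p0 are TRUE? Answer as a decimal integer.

128-bit reg / 8-bit elem → 16 lanes
active while 14+j < 18, i.e. j ∈ [0,4) capped at 16 ⇒ 4

vl = 4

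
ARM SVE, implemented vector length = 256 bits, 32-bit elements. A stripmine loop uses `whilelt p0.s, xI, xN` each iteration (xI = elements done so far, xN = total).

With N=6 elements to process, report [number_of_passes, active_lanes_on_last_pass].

[iterations, last_vl] = [1, 6]

256-bit reg / 32-bit elem → 8 lanes
N=6: ⌈6/8⌉ = 1 iters; last vl = 6 − 0×8 = 6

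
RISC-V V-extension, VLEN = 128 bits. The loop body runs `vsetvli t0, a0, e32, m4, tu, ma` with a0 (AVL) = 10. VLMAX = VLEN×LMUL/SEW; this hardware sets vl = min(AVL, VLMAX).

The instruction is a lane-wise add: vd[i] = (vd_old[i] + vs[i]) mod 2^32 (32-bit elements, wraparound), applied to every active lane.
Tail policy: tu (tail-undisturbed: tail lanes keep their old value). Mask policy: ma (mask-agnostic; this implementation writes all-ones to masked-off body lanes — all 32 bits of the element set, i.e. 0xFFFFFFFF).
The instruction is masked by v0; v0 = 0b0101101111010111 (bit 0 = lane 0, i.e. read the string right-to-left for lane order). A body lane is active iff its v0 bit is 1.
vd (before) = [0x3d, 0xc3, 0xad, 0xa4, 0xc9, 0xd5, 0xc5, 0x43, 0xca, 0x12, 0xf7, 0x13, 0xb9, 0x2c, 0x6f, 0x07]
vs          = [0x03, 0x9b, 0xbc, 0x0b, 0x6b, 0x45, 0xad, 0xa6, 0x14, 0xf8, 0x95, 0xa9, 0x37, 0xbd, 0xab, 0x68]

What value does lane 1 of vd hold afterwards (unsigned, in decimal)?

vd[1] = 350

lanes per group: 128·4/32 = 16
vl = min(AVL, VLMAX) = min(10, 16) = 10
lane  0: add(0x3d,0x03) ⇒ 0x40
lane  1: add(0xc3,0x9b) ⇒ 0x15e
lane  2: add(0xad,0xbc) ⇒ 0x169
lane  3: mask-off/ones ⇒ 0xffffffff
lane  4: add(0xc9,0x6b) ⇒ 0x134
lane  5: mask-off/ones ⇒ 0xffffffff
lane  6: add(0xc5,0xad) ⇒ 0x172
lane  7: add(0x43,0xa6) ⇒ 0xe9
lane  8: add(0xca,0x14) ⇒ 0xde
lane  9: add(0x12,0xf8) ⇒ 0x10a
lane 10: tail/keep ⇒ 0xf7
lane 11: tail/keep ⇒ 0x13
lane 12: tail/keep ⇒ 0xb9
lane 13: tail/keep ⇒ 0x2c
lane 14: tail/keep ⇒ 0x6f
lane 15: tail/keep ⇒ 0x07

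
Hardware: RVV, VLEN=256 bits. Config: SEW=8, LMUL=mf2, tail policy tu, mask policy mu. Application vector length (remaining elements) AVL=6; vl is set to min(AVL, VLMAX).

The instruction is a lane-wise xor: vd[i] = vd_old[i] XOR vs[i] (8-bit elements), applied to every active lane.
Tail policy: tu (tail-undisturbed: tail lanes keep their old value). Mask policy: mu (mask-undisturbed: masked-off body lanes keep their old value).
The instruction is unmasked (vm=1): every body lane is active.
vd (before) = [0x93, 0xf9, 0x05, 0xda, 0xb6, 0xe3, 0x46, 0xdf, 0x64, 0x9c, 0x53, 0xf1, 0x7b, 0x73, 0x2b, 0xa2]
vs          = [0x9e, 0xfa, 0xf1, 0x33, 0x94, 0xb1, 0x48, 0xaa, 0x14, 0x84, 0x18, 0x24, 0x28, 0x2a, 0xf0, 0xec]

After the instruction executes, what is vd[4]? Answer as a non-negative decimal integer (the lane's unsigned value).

VLMAX = VLEN×LMUL/SEW = 256×1/2/8 = 16
AVL=6 ≤ VLMAX=16, so vl = 6
lane  0: xor(0x93,0x9e) ⇒ 0x0d
lane  1: xor(0xf9,0xfa) ⇒ 0x03
lane  2: xor(0x05,0xf1) ⇒ 0xf4
lane  3: xor(0xda,0x33) ⇒ 0xe9
lane  4: xor(0xb6,0x94) ⇒ 0x22
lane  5: xor(0xe3,0xb1) ⇒ 0x52
lane  6: tail/keep ⇒ 0x46
lane  7: tail/keep ⇒ 0xdf
lane  8: tail/keep ⇒ 0x64
lane  9: tail/keep ⇒ 0x9c
lane 10: tail/keep ⇒ 0x53
lane 11: tail/keep ⇒ 0xf1
lane 12: tail/keep ⇒ 0x7b
lane 13: tail/keep ⇒ 0x73
lane 14: tail/keep ⇒ 0x2b
lane 15: tail/keep ⇒ 0xa2

vd[4] = 34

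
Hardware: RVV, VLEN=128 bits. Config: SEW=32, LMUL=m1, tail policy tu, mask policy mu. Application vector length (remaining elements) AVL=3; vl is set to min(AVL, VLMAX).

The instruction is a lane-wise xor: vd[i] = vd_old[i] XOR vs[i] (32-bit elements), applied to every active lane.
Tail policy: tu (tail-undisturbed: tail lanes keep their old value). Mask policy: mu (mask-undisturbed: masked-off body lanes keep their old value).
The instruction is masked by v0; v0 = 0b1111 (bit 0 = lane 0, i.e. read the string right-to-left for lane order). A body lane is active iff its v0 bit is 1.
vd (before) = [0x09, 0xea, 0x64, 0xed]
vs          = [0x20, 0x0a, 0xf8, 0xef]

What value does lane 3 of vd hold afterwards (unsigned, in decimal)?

VLMAX = (128 × 1) / 32 = 4 lanes
vl = min(AVL, VLMAX) = min(3, 4) = 3
vd[0] xor(0x09,0x20) -> 0x29
vd[1] xor(0xea,0x0a) -> 0xe0
vd[2] xor(0x64,0xf8) -> 0x9c
vd[3] tail/keep -> 0xed

vd[3] = 237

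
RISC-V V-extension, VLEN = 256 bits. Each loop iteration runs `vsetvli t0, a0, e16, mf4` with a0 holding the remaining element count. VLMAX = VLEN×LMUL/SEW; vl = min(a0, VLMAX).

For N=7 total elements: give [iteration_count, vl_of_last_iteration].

VLMAX = (256 × 1/4) / 16 = 4 lanes
iterations = ceil(7/4) = 2; final-pass vl = 3

[iterations, last_vl] = [2, 3]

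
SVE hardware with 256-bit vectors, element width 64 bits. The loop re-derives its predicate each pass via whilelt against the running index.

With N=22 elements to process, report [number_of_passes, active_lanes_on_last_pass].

256-bit reg / 64-bit elem → 4 lanes
N=22: ⌈22/4⌉ = 6 iters; last vl = 22 − 5×4 = 2

[iterations, last_vl] = [6, 2]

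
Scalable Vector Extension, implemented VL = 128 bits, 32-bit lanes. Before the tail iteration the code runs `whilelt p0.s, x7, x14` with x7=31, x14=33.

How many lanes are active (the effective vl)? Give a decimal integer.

vl = 2

register lanes = 128/32 = 4
active while 31+j < 33, i.e. j ∈ [0,2) capped at 4 ⇒ 2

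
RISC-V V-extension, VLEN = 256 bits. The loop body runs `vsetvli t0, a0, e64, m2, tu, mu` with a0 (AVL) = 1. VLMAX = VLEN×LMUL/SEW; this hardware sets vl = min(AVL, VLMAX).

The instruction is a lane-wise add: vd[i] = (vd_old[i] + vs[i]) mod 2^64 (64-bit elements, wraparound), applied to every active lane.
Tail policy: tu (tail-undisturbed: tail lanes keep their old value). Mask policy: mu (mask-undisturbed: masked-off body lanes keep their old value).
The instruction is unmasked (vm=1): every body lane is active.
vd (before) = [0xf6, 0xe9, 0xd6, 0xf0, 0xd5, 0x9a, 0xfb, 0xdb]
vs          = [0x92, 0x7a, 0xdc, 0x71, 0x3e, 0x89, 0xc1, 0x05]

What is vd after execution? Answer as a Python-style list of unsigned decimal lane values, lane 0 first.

VLMAX = VLEN×LMUL/SEW = 256×2/64 = 8
vl ← min(1, 8) = 1
  i=0: add(0xf6,0x92) → 392
  i=1: tail/keep → 233
  i=2: tail/keep → 214
  i=3: tail/keep → 240
  i=4: tail/keep → 213
  i=5: tail/keep → 154
  i=6: tail/keep → 251
  i=7: tail/keep → 219

vd = [392, 233, 214, 240, 213, 154, 251, 219]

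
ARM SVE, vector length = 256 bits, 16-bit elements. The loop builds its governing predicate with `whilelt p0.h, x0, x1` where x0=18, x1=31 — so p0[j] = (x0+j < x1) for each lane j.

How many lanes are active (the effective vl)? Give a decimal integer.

vl = 13

lane count: 256 div 16 = 16
whilelt: lane j active iff 18+j < 31 → j < 13 → 13 active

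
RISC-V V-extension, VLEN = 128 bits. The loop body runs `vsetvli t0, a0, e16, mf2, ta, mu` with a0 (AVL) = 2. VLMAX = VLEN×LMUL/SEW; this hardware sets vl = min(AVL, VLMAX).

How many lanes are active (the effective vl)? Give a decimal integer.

VLMAX = VLEN×LMUL/SEW = 128×1/2/16 = 4
vl ← min(2, 4) = 2

vl = 2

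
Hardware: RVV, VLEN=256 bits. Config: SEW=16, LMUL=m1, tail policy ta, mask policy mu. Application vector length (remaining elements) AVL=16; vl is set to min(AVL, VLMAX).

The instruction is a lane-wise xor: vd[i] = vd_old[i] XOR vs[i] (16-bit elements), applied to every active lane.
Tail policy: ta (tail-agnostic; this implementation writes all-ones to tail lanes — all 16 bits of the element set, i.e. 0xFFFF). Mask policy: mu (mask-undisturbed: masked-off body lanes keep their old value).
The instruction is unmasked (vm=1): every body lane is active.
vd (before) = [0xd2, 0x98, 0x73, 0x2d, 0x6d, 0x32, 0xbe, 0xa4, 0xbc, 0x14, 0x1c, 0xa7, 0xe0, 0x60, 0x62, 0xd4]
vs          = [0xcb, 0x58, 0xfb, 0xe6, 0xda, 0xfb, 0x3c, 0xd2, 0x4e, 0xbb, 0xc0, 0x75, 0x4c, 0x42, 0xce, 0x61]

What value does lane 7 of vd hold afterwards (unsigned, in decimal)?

vd[7] = 118

lanes per group: 256·1/16 = 16
vl = min(AVL, VLMAX) = min(16, 16) = 16
[0] xor(0xd2,0xcb) = 0x19
[1] xor(0x98,0x58) = 0xc0
[2] xor(0x73,0xfb) = 0x88
[3] xor(0x2d,0xe6) = 0xcb
[4] xor(0x6d,0xda) = 0xb7
[5] xor(0x32,0xfb) = 0xc9
[6] xor(0xbe,0x3c) = 0x82
[7] xor(0xa4,0xd2) = 0x76
[8] xor(0xbc,0x4e) = 0xf2
[9] xor(0x14,0xbb) = 0xaf
[10] xor(0x1c,0xc0) = 0xdc
[11] xor(0xa7,0x75) = 0xd2
[12] xor(0xe0,0x4c) = 0xac
[13] xor(0x60,0x42) = 0x22
[14] xor(0x62,0xce) = 0xac
[15] xor(0xd4,0x61) = 0xb5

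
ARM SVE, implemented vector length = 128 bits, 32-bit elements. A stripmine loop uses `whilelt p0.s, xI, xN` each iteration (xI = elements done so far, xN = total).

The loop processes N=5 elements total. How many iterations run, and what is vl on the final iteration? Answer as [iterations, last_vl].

[iterations, last_vl] = [2, 1]

register lanes = 128/32 = 4
iterations = ceil(5/4) = 2; final-pass vl = 1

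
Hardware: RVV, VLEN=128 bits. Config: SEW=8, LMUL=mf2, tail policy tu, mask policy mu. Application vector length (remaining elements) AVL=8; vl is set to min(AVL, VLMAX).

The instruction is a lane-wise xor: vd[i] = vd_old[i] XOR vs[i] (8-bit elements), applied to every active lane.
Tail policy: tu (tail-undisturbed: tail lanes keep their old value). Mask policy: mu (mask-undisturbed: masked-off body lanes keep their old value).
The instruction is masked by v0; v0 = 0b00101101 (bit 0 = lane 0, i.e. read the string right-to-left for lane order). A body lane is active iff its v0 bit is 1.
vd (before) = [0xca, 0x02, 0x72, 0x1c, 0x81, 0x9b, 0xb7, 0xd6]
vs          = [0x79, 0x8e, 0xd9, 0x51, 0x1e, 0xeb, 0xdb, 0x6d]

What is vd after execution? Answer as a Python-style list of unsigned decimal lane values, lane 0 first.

lanes per group: 128·1/2/8 = 8
vl ← min(8, 8) = 8
  i=0: xor(0xca,0x79) → 179
  i=1: mask-off/keep → 2
  i=2: xor(0x72,0xd9) → 171
  i=3: xor(0x1c,0x51) → 77
  i=4: mask-off/keep → 129
  i=5: xor(0x9b,0xeb) → 112
  i=6: mask-off/keep → 183
  i=7: mask-off/keep → 214

vd = [179, 2, 171, 77, 129, 112, 183, 214]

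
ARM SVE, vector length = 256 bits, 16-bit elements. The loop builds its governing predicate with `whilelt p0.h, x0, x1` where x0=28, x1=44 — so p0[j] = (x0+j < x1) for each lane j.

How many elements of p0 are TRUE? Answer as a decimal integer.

vl = 16

256-bit reg / 16-bit elem → 16 lanes
p0[j] = (28+j < 44); true for j=0..15 → 16 lanes set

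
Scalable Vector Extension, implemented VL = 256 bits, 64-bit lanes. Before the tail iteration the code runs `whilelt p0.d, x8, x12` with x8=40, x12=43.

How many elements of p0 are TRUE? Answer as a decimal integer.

register lanes = 256/64 = 4
whilelt: lane j active iff 40+j < 43 → j < 3 → 3 active

vl = 3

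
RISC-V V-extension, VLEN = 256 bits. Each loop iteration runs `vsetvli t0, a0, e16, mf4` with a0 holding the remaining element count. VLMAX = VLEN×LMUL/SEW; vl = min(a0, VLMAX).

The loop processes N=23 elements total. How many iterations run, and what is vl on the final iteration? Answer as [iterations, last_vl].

lanes per group: 256·1/4/16 = 4
iterations = ceil(23/4) = 6; final-pass vl = 3

[iterations, last_vl] = [6, 3]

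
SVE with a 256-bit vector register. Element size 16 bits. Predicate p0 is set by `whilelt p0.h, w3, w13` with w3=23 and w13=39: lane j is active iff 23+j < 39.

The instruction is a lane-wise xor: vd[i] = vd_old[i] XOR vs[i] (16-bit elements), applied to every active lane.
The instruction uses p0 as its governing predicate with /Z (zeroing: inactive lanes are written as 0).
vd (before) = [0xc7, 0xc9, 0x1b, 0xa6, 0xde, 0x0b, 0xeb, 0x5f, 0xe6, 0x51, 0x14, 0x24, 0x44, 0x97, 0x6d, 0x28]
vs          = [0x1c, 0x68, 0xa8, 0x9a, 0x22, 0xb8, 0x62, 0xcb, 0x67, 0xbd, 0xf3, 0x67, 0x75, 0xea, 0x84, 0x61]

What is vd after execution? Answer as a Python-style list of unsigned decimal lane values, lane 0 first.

vd = [219, 161, 179, 60, 252, 179, 137, 148, 129, 236, 231, 67, 49, 125, 233, 73]

256-bit reg / 16-bit elem → 16 lanes
active while 23+j < 39, i.e. j ∈ [0,16) capped at 16 ⇒ 16
lane  0: xor(0xc7,0x1c) ⇒ 0xdb
lane  1: xor(0xc9,0x68) ⇒ 0xa1
lane  2: xor(0x1b,0xa8) ⇒ 0xb3
lane  3: xor(0xa6,0x9a) ⇒ 0x3c
lane  4: xor(0xde,0x22) ⇒ 0xfc
lane  5: xor(0x0b,0xb8) ⇒ 0xb3
lane  6: xor(0xeb,0x62) ⇒ 0x89
lane  7: xor(0x5f,0xcb) ⇒ 0x94
lane  8: xor(0xe6,0x67) ⇒ 0x81
lane  9: xor(0x51,0xbd) ⇒ 0xec
lane 10: xor(0x14,0xf3) ⇒ 0xe7
lane 11: xor(0x24,0x67) ⇒ 0x43
lane 12: xor(0x44,0x75) ⇒ 0x31
lane 13: xor(0x97,0xea) ⇒ 0x7d
lane 14: xor(0x6d,0x84) ⇒ 0xe9
lane 15: xor(0x28,0x61) ⇒ 0x49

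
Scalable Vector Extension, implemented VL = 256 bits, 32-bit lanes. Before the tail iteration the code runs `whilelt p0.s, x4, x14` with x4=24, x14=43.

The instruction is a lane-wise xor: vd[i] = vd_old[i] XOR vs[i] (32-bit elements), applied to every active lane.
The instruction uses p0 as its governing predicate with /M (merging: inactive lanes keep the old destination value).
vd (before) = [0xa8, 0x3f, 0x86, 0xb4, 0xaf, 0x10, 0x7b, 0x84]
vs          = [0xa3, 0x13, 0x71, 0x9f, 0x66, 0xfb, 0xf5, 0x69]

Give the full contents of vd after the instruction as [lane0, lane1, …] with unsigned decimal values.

vd = [11, 44, 247, 43, 201, 235, 142, 237]

register lanes = 256/32 = 8
active while 24+j < 43, i.e. j ∈ [0,19) capped at 8 ⇒ 8
[0] xor(0xa8,0xa3) = 0x0b
[1] xor(0x3f,0x13) = 0x2c
[2] xor(0x86,0x71) = 0xf7
[3] xor(0xb4,0x9f) = 0x2b
[4] xor(0xaf,0x66) = 0xc9
[5] xor(0x10,0xfb) = 0xeb
[6] xor(0x7b,0xf5) = 0x8e
[7] xor(0x84,0x69) = 0xed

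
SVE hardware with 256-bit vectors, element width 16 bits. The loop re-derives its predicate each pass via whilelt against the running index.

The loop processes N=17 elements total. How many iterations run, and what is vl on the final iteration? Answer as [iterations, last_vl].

[iterations, last_vl] = [2, 1]

256-bit reg / 16-bit elem → 16 lanes
17 elements at 16/iter → 2 passes, remainder 1 on the last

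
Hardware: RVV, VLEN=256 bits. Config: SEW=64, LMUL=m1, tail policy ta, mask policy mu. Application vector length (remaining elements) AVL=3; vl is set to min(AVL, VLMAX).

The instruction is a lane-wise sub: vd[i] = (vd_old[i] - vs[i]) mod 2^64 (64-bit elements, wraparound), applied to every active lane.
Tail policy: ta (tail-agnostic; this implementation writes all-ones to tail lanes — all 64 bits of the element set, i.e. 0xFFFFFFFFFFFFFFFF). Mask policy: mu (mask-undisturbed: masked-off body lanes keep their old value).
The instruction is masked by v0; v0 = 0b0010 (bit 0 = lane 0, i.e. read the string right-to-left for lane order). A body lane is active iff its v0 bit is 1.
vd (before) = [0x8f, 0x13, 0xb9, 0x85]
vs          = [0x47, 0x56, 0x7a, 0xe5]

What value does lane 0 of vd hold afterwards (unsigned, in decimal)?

vd[0] = 143

VLMAX = (256 × 1) / 64 = 4 lanes
AVL=3 ≤ VLMAX=4, so vl = 3
vd[0] mask-off/keep -> 0x8f
vd[1] sub(0x13,0x56) -> 0xffffffffffffffbd
vd[2] mask-off/keep -> 0xb9
vd[3] tail/ones -> 0xffffffffffffffff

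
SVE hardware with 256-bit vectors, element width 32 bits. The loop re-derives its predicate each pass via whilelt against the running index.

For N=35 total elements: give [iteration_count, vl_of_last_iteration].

[iterations, last_vl] = [5, 3]

lane count: 256 div 32 = 8
35 elements at 8/iter → 5 passes, remainder 3 on the last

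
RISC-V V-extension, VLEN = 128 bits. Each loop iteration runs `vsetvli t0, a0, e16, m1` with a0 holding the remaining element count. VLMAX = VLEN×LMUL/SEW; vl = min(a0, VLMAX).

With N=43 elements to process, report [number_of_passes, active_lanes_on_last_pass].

[iterations, last_vl] = [6, 3]

lanes per group: 128·1/16 = 8
iterations = ceil(43/8) = 6; final-pass vl = 3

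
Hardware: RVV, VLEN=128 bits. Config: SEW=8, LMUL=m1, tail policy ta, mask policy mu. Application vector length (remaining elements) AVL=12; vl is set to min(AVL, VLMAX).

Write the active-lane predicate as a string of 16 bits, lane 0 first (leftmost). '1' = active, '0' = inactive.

predicate = 1111111111110000

VLMAX = (128 × 1) / 8 = 16 lanes
vl = min(AVL, VLMAX) = min(12, 16) = 12
bits (lane 0 leftmost): 1111111111110000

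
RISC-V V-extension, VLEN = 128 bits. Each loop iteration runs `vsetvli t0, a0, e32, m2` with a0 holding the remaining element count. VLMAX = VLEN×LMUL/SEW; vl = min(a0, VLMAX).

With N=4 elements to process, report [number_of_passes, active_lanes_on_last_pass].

[iterations, last_vl] = [1, 4]

lanes per group: 128·2/32 = 8
iterations = ceil(4/8) = 1; final-pass vl = 4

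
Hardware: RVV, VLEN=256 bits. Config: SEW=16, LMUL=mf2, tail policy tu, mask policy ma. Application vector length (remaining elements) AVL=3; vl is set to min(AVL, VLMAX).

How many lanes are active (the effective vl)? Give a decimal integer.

VLMAX = (256 × 1/2) / 16 = 8 lanes
AVL=3 ≤ VLMAX=8, so vl = 3

vl = 3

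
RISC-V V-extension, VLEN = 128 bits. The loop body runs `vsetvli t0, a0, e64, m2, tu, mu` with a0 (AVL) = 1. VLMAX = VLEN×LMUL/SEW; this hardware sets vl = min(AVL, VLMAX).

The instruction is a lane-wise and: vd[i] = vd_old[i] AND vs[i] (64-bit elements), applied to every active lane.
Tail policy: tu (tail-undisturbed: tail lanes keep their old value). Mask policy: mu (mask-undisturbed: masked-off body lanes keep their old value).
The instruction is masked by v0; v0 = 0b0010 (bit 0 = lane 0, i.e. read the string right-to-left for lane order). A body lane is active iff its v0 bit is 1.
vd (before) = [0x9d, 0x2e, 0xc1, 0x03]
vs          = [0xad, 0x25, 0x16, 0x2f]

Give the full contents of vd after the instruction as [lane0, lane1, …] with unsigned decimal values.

lanes per group: 128·2/64 = 4
AVL=1 ≤ VLMAX=4, so vl = 1
  i=0: mask-off/keep → 157
  i=1: tail/keep → 46
  i=2: tail/keep → 193
  i=3: tail/keep → 3

vd = [157, 46, 193, 3]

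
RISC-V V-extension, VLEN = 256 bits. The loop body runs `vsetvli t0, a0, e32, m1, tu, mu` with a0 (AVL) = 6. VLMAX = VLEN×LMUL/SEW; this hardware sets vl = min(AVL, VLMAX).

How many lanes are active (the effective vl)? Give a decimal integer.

lanes per group: 256·1/32 = 8
AVL=6 ≤ VLMAX=8, so vl = 6

vl = 6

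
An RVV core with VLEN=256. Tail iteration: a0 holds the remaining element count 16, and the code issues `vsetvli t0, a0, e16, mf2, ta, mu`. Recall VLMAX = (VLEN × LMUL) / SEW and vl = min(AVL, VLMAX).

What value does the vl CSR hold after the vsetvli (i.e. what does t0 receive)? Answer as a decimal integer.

VLMAX = (256 × 1/2) / 16 = 8 lanes
AVL=16 > VLMAX=8, so vl = 8

vl = 8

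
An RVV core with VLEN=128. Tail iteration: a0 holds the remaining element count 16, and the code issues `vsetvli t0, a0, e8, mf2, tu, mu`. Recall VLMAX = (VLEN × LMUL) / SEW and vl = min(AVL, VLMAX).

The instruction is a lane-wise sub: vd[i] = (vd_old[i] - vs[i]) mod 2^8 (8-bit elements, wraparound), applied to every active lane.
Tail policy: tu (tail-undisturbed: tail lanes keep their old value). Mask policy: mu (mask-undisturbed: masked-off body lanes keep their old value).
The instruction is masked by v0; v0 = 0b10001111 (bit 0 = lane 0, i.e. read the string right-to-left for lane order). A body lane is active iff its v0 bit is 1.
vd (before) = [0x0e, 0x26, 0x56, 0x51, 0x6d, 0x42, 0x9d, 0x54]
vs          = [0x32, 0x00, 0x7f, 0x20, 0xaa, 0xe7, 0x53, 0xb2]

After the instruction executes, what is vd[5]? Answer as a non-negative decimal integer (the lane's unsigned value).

vd[5] = 66

VLMAX = (128 × 1/2) / 8 = 8 lanes
vl ← min(16, 8) = 8
[0] sub(0x0e,0x32) = 0xdc
[1] sub(0x26,0x00) = 0x26
[2] sub(0x56,0x7f) = 0xd7
[3] sub(0x51,0x20) = 0x31
[4] mask-off/keep = 0x6d
[5] mask-off/keep = 0x42
[6] mask-off/keep = 0x9d
[7] sub(0x54,0xb2) = 0xa2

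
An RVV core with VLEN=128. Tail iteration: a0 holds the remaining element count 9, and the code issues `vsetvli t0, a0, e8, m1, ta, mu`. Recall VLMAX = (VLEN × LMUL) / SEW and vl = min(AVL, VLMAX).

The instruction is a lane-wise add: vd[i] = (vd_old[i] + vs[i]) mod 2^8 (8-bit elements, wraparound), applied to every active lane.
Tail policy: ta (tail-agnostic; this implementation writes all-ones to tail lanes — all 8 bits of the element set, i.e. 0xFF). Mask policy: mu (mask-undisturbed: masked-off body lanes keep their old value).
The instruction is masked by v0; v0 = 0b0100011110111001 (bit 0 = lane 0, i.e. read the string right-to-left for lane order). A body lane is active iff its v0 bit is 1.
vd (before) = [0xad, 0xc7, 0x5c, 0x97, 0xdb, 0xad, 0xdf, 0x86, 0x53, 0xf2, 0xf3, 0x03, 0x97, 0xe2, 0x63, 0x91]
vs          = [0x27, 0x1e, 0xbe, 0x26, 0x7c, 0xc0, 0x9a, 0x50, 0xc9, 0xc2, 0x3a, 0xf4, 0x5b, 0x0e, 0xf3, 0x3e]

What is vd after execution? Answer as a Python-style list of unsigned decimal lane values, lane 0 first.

vd = [212, 199, 92, 189, 87, 109, 223, 214, 28, 255, 255, 255, 255, 255, 255, 255]

lanes per group: 128·1/8 = 16
vl = min(AVL, VLMAX) = min(9, 16) = 9
  i=0: add(0xad,0x27) → 212
  i=1: mask-off/keep → 199
  i=2: mask-off/keep → 92
  i=3: add(0x97,0x26) → 189
  i=4: add(0xdb,0x7c) → 87
  i=5: add(0xad,0xc0) → 109
  i=6: mask-off/keep → 223
  i=7: add(0x86,0x50) → 214
  i=8: add(0x53,0xc9) → 28
  i=9: tail/ones → 255
  i=10: tail/ones → 255
  i=11: tail/ones → 255
  i=12: tail/ones → 255
  i=13: tail/ones → 255
  i=14: tail/ones → 255
  i=15: tail/ones → 255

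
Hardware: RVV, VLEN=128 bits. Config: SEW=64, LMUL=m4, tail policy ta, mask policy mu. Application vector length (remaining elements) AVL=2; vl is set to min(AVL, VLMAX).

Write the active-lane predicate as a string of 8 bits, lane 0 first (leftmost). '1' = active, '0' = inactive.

predicate = 11000000

VLMAX = VLEN×LMUL/SEW = 128×4/64 = 8
AVL=2 ≤ VLMAX=8, so vl = 2
bits (lane 0 leftmost): 11000000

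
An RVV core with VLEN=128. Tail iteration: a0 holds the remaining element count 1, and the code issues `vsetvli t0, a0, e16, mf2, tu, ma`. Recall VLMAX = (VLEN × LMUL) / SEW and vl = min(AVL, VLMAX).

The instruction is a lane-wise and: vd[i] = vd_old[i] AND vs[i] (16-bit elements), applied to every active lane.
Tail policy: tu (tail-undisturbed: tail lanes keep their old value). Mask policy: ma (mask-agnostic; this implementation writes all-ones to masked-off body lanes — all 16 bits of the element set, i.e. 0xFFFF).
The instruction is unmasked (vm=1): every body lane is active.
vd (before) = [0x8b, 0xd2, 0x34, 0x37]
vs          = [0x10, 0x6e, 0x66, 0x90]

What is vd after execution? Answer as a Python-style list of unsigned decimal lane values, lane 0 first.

vd = [0, 210, 52, 55]

lanes per group: 128·1/2/16 = 4
vl = min(AVL, VLMAX) = min(1, 4) = 1
[0] and(0x8b,0x10) = 0x00
[1] tail/keep = 0xd2
[2] tail/keep = 0x34
[3] tail/keep = 0x37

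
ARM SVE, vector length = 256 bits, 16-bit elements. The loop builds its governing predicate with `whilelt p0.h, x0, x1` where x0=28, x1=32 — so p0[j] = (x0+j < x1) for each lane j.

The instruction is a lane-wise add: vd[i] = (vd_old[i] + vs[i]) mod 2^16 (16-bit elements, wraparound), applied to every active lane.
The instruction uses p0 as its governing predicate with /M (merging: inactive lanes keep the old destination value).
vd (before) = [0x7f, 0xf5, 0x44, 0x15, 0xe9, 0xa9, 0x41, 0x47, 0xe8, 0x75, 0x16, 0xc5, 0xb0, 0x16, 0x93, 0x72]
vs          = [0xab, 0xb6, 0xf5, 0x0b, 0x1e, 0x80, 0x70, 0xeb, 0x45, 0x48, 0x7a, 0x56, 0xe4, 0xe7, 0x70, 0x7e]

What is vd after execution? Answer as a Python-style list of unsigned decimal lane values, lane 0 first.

vd = [298, 427, 313, 32, 233, 169, 65, 71, 232, 117, 22, 197, 176, 22, 147, 114]

256-bit reg / 16-bit elem → 16 lanes
p0[j] = (28+j < 32); true for j=0..3 → 4 lanes set
vd[0] add(0x7f,0xab) -> 0x12a
vd[1] add(0xf5,0xb6) -> 0x1ab
vd[2] add(0x44,0xf5) -> 0x139
vd[3] add(0x15,0x0b) -> 0x20
vd[4] tail/keep -> 0xe9
vd[5] tail/keep -> 0xa9
vd[6] tail/keep -> 0x41
vd[7] tail/keep -> 0x47
vd[8] tail/keep -> 0xe8
vd[9] tail/keep -> 0x75
vd[10] tail/keep -> 0x16
vd[11] tail/keep -> 0xc5
vd[12] tail/keep -> 0xb0
vd[13] tail/keep -> 0x16
vd[14] tail/keep -> 0x93
vd[15] tail/keep -> 0x72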